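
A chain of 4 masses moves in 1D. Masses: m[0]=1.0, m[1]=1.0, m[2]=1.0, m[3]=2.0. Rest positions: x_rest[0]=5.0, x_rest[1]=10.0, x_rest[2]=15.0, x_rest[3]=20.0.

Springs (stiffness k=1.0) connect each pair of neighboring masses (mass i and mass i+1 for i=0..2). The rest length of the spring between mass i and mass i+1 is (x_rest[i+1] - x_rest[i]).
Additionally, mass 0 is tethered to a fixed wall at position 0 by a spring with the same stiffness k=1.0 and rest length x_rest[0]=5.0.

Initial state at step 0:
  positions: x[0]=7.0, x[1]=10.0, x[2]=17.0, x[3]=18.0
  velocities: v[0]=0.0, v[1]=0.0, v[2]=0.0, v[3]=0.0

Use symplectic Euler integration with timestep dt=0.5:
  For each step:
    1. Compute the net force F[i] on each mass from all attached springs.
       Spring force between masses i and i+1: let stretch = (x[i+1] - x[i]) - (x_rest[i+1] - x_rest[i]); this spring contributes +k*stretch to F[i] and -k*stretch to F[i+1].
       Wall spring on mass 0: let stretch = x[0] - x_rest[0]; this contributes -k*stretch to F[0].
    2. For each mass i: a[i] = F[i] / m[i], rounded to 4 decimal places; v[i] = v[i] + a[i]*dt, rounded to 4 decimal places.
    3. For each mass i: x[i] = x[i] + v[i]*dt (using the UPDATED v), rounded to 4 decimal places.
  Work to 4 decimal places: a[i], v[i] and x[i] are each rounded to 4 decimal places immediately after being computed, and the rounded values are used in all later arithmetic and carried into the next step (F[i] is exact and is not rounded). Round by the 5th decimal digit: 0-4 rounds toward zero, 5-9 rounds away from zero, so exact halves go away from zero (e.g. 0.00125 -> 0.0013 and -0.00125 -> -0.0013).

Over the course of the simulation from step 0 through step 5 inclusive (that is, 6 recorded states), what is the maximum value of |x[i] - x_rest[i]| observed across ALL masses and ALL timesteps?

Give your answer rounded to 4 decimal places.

Step 0: x=[7.0000 10.0000 17.0000 18.0000] v=[0.0000 0.0000 0.0000 0.0000]
Step 1: x=[6.0000 11.0000 15.5000 18.5000] v=[-2.0000 2.0000 -3.0000 1.0000]
Step 2: x=[4.7500 11.8750 13.6250 19.2500] v=[-2.5000 1.7500 -3.7500 1.5000]
Step 3: x=[4.0938 11.4063 12.7188 19.9219] v=[-1.3125 -0.9375 -1.8125 1.3438]
Step 4: x=[4.2423 9.4376 13.2852 20.3184] v=[0.2969 -3.9375 1.1328 0.7930]
Step 5: x=[4.6290 7.1319 14.6480 20.4608] v=[0.7734 -4.6114 2.7256 0.2847]
Max displacement = 2.8681

Answer: 2.8681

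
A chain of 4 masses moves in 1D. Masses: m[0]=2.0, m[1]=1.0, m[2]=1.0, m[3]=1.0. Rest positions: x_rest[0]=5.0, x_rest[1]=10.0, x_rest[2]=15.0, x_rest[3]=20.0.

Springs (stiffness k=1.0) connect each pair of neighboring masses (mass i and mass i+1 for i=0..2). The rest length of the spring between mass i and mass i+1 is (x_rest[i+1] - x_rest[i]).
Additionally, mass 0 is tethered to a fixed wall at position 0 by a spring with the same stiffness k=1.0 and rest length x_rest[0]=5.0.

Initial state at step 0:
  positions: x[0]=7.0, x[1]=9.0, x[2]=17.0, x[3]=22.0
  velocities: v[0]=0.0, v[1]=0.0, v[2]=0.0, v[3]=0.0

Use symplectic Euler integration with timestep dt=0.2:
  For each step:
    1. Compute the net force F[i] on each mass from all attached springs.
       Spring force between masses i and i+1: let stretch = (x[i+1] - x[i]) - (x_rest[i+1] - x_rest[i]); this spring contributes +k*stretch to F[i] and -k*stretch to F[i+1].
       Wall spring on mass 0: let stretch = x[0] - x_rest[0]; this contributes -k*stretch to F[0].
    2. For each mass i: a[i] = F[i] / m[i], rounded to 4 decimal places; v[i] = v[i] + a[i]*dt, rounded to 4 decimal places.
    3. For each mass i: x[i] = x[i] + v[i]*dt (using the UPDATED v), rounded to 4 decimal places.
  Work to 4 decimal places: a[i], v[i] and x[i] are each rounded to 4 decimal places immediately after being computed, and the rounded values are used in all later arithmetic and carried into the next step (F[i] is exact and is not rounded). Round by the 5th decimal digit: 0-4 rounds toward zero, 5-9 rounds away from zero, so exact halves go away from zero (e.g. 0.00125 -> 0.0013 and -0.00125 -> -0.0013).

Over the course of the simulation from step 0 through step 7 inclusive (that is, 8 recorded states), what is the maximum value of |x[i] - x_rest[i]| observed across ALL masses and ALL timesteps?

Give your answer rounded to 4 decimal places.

Answer: 2.8319

Derivation:
Step 0: x=[7.0000 9.0000 17.0000 22.0000] v=[0.0000 0.0000 0.0000 0.0000]
Step 1: x=[6.9000 9.2400 16.8800 22.0000] v=[-0.5000 1.2000 -0.6000 0.0000]
Step 2: x=[6.7088 9.6920 16.6592 21.9952] v=[-0.9560 2.2600 -1.1040 -0.0240]
Step 3: x=[6.4431 10.3034 16.3732 21.9770] v=[-1.3286 3.0568 -1.4302 -0.0912]
Step 4: x=[6.1257 11.0031 16.0685 21.9346] v=[-1.5869 3.4987 -1.5234 -0.2120]
Step 5: x=[5.7834 11.7104 15.7958 21.8576] v=[-1.7117 3.5363 -1.3633 -0.3852]
Step 6: x=[5.4439 12.3440 15.6022 21.7381] v=[-1.6973 3.1680 -0.9680 -0.5976]
Step 7: x=[5.1336 12.8319 15.5237 21.5731] v=[-1.5517 2.4396 -0.3925 -0.8248]
Max displacement = 2.8319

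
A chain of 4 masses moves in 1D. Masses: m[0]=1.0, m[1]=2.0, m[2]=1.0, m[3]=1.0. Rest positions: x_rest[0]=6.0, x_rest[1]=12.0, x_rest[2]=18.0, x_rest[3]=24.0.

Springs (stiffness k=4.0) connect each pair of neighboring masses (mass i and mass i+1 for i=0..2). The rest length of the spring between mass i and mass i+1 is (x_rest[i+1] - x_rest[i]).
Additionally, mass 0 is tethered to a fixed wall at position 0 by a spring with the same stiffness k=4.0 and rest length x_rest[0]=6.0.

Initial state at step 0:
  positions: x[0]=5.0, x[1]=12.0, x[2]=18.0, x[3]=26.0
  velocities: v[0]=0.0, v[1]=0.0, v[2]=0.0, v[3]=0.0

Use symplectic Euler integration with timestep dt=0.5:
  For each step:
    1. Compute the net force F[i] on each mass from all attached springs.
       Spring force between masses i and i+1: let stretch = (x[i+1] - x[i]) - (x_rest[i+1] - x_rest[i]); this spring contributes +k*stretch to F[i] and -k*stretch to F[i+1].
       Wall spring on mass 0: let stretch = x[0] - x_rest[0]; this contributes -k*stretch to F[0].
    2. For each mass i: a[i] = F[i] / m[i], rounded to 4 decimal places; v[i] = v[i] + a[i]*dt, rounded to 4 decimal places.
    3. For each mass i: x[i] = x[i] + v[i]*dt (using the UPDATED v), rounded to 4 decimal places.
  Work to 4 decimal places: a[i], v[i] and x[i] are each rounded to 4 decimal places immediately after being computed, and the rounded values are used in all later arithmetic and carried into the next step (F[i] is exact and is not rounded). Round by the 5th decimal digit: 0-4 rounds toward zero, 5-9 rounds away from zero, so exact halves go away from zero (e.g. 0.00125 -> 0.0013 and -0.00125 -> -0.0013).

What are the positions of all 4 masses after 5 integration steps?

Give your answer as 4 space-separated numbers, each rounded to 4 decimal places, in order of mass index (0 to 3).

Step 0: x=[5.0000 12.0000 18.0000 26.0000] v=[0.0000 0.0000 0.0000 0.0000]
Step 1: x=[7.0000 11.5000 20.0000 24.0000] v=[4.0000 -1.0000 4.0000 -4.0000]
Step 2: x=[6.5000 13.0000 17.5000 24.0000] v=[-1.0000 3.0000 -5.0000 0.0000]
Step 3: x=[6.0000 13.5000 17.0000 23.5000] v=[-1.0000 1.0000 -1.0000 -1.0000]
Step 4: x=[7.0000 12.0000 19.5000 22.5000] v=[2.0000 -3.0000 5.0000 -2.0000]
Step 5: x=[6.0000 11.7500 17.5000 24.5000] v=[-2.0000 -0.5000 -4.0000 4.0000]

Answer: 6.0000 11.7500 17.5000 24.5000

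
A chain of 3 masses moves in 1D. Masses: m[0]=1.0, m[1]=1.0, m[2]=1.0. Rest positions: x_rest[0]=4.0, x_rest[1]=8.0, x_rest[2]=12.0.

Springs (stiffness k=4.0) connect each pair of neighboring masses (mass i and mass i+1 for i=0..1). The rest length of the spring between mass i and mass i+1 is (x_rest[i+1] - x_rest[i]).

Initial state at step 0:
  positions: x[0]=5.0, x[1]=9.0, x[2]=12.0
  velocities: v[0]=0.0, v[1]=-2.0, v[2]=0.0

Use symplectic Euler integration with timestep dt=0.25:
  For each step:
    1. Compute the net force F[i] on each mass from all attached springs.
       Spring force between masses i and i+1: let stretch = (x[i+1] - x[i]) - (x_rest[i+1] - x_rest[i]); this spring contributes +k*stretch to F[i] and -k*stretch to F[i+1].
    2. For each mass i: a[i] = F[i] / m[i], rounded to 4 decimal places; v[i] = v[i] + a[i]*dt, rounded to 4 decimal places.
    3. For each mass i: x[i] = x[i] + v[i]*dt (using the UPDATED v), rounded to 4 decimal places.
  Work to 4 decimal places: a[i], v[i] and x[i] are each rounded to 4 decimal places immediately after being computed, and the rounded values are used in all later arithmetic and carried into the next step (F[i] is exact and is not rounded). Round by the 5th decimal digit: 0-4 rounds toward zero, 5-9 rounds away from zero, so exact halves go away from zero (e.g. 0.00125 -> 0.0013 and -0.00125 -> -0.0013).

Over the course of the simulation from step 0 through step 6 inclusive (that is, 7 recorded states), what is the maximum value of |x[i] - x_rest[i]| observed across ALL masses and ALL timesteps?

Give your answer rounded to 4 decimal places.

Step 0: x=[5.0000 9.0000 12.0000] v=[0.0000 -2.0000 0.0000]
Step 1: x=[5.0000 8.2500 12.2500] v=[0.0000 -3.0000 1.0000]
Step 2: x=[4.8125 7.6875 12.5000] v=[-0.7500 -2.2500 1.0000]
Step 3: x=[4.3438 7.6094 12.5469] v=[-1.8750 -0.3125 0.1875]
Step 4: x=[3.6915 7.9493 12.3594] v=[-2.6094 1.3594 -0.7500]
Step 5: x=[3.1036 8.3272 12.0694] v=[-2.3516 1.5117 -1.1601]
Step 6: x=[2.8216 8.3348 11.8438] v=[-1.1280 0.0303 -0.9023]
Max displacement = 1.1784

Answer: 1.1784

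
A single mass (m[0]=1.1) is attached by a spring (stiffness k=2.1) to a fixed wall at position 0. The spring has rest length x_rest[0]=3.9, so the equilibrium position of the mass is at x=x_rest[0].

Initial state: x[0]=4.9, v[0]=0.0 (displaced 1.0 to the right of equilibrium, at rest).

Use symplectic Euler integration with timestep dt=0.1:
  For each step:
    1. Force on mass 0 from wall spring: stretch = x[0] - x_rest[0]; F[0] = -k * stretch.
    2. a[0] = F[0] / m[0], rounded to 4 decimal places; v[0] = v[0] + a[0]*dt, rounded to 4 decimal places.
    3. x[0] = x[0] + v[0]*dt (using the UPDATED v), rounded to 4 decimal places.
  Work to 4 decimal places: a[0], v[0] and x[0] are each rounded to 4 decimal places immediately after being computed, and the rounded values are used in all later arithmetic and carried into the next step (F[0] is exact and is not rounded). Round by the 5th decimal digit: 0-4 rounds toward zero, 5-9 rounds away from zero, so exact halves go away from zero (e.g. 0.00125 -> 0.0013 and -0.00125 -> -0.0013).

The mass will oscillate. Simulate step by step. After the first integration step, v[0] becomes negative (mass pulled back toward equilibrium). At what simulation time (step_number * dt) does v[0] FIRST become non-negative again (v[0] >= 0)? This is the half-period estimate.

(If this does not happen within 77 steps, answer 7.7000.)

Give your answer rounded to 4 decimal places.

Step 0: x=[4.9000] v=[0.0000]
Step 1: x=[4.8809] v=[-0.1909]
Step 2: x=[4.8431] v=[-0.3782]
Step 3: x=[4.7873] v=[-0.5583]
Step 4: x=[4.7145] v=[-0.7277]
Step 5: x=[4.6262] v=[-0.8832]
Step 6: x=[4.5240] v=[-1.0218]
Step 7: x=[4.4099] v=[-1.1409]
Step 8: x=[4.2861] v=[-1.2382]
Step 9: x=[4.1549] v=[-1.3119]
Step 10: x=[4.0188] v=[-1.3606]
Step 11: x=[3.8805] v=[-1.3833]
Step 12: x=[3.7425] v=[-1.3796]
Step 13: x=[3.6076] v=[-1.3495]
Step 14: x=[3.4782] v=[-1.2937]
Step 15: x=[3.3569] v=[-1.2132]
Step 16: x=[3.2460] v=[-1.1095]
Step 17: x=[3.1475] v=[-0.9847]
Step 18: x=[3.0634] v=[-0.8410]
Step 19: x=[2.9953] v=[-0.6813]
Step 20: x=[2.9444] v=[-0.5086]
Step 21: x=[2.9118] v=[-0.3262]
Step 22: x=[2.8981] v=[-0.1375]
Step 23: x=[2.9035] v=[0.0538]
First v>=0 after going negative at step 23, time=2.3000

Answer: 2.3000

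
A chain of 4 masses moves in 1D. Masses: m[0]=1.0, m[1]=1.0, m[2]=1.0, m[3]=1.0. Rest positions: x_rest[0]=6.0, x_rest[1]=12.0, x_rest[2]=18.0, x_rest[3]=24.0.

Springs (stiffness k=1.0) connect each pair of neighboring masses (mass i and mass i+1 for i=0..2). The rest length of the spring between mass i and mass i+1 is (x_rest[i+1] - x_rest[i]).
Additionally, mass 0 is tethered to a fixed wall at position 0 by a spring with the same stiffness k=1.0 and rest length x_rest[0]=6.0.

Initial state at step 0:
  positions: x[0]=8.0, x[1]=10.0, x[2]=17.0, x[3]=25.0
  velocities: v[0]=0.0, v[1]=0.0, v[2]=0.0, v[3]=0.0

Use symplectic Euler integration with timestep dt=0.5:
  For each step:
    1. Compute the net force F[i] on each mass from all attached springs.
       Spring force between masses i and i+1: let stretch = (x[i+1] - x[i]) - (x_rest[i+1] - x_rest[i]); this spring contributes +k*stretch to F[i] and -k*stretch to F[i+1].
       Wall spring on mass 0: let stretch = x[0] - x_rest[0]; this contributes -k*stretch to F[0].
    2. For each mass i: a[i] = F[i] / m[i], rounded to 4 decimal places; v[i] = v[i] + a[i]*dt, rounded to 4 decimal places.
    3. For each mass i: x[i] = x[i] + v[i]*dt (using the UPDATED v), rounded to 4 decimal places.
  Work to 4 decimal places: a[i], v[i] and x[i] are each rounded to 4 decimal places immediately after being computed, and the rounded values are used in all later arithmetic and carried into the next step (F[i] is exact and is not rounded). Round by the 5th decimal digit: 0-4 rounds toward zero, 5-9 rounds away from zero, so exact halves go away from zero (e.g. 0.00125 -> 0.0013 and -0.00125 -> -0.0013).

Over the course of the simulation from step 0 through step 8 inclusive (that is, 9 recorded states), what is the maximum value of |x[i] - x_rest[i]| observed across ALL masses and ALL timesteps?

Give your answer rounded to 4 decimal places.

Answer: 2.4531

Derivation:
Step 0: x=[8.0000 10.0000 17.0000 25.0000] v=[0.0000 0.0000 0.0000 0.0000]
Step 1: x=[6.5000 11.2500 17.2500 24.5000] v=[-3.0000 2.5000 0.5000 -1.0000]
Step 2: x=[4.5625 12.8125 17.8125 23.6875] v=[-3.8750 3.1250 1.1250 -1.6250]
Step 3: x=[3.5469 13.5625 18.5938 22.9063] v=[-2.0313 1.5000 1.5625 -1.5625]
Step 4: x=[4.1485 13.0664 19.1954 22.5469] v=[1.2031 -0.9922 1.2031 -0.7188]
Step 5: x=[5.9424 11.8731 19.1026 22.8497] v=[3.5878 -2.3867 -0.1857 0.6055]
Step 6: x=[7.7334 11.0045 18.1392 23.7157] v=[3.5820 -1.7373 -1.9269 1.7320]
Step 7: x=[8.4089 11.1018 16.7862 24.6876] v=[1.3509 0.1945 -2.7060 1.9438]
Step 8: x=[7.6554 11.9470 15.9875 25.1842] v=[-1.5071 1.6903 -1.5975 0.9931]
Max displacement = 2.4531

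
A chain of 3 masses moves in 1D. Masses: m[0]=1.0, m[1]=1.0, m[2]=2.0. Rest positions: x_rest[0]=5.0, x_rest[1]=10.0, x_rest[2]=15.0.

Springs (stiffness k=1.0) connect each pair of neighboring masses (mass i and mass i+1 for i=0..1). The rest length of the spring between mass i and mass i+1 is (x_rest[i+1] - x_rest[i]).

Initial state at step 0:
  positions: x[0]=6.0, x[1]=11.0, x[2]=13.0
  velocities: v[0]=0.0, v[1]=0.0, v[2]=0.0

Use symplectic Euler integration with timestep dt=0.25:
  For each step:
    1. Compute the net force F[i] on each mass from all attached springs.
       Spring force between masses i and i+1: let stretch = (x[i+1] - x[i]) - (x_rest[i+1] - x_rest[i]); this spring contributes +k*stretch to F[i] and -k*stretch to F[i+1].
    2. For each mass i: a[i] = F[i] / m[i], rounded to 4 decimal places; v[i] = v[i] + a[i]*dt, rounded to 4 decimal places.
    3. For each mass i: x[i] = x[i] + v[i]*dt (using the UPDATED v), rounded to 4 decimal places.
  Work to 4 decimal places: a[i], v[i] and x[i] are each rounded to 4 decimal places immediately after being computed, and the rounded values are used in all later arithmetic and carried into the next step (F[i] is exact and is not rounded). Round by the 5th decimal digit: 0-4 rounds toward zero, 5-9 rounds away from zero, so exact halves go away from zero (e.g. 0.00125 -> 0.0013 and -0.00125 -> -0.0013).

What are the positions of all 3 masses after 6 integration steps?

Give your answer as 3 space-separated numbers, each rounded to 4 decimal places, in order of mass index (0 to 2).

Answer: 5.3748 8.7349 14.4454

Derivation:
Step 0: x=[6.0000 11.0000 13.0000] v=[0.0000 0.0000 0.0000]
Step 1: x=[6.0000 10.8125 13.0938] v=[0.0000 -0.7500 0.3750]
Step 2: x=[5.9883 10.4668 13.2725] v=[-0.0469 -1.3828 0.7149]
Step 3: x=[5.9440 10.0166 13.5198] v=[-0.1773 -1.8010 0.9892]
Step 4: x=[5.8417 9.5308 13.8139] v=[-0.4092 -1.9434 1.1763]
Step 5: x=[5.6575 9.0821 14.1304] v=[-0.7369 -1.7949 1.2659]
Step 6: x=[5.3748 8.7349 14.4454] v=[-1.1308 -1.3890 1.2599]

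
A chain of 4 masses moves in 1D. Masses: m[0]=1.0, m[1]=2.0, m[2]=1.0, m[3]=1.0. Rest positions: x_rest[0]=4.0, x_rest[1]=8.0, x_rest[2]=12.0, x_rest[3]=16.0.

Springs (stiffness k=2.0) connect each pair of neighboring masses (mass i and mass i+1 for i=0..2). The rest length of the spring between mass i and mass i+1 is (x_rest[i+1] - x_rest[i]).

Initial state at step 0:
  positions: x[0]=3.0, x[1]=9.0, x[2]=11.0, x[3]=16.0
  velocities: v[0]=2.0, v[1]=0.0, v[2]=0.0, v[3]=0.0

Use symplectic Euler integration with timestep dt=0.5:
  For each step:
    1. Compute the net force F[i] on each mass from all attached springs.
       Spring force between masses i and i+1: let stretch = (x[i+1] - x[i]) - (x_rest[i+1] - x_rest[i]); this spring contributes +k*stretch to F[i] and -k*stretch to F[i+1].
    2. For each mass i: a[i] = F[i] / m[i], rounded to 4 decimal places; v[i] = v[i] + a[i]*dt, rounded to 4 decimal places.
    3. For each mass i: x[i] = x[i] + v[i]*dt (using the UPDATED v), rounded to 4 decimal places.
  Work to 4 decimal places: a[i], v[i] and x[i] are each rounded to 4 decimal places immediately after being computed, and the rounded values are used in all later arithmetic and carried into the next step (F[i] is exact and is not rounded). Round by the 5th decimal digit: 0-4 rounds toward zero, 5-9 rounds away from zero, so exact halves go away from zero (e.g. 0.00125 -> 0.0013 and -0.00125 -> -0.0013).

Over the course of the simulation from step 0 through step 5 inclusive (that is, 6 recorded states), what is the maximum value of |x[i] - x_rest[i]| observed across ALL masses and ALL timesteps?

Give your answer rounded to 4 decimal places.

Answer: 2.5000

Derivation:
Step 0: x=[3.0000 9.0000 11.0000 16.0000] v=[2.0000 0.0000 0.0000 0.0000]
Step 1: x=[5.0000 8.0000 12.5000 15.5000] v=[4.0000 -2.0000 3.0000 -1.0000]
Step 2: x=[6.5000 7.3750 13.2500 15.5000] v=[3.0000 -1.2500 1.5000 0.0000]
Step 3: x=[6.4375 8.0000 12.1875 16.3750] v=[-0.1250 1.2500 -2.1250 1.7500]
Step 4: x=[5.1563 9.2813 11.1250 17.1563] v=[-2.5625 2.5625 -2.1250 1.5625]
Step 5: x=[3.9376 9.9923 12.1563 16.9219] v=[-2.4375 1.4219 2.0626 -0.4688]
Max displacement = 2.5000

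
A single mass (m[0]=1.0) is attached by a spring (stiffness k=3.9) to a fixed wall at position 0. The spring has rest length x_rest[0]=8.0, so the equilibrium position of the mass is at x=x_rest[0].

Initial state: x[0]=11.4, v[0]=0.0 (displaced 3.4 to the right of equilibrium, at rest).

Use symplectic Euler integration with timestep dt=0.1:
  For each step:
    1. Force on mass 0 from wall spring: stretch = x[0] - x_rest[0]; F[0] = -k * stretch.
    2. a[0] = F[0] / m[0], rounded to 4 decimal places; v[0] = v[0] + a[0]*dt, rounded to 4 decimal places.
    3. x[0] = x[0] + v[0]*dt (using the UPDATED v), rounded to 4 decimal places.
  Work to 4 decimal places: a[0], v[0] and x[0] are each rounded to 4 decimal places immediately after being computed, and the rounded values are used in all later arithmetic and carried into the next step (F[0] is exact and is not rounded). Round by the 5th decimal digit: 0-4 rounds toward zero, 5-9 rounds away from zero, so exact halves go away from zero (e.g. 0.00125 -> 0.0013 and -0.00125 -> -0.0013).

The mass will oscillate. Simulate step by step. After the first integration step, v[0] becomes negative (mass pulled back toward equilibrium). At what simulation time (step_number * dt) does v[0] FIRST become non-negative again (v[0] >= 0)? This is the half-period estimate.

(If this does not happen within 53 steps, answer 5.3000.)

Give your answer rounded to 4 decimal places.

Step 0: x=[11.4000] v=[0.0000]
Step 1: x=[11.2674] v=[-1.3260]
Step 2: x=[11.0074] v=[-2.6003]
Step 3: x=[10.6301] v=[-3.7732]
Step 4: x=[10.1502] v=[-4.7989]
Step 5: x=[9.5865] v=[-5.6375]
Step 6: x=[8.9609] v=[-6.2562]
Step 7: x=[8.2978] v=[-6.6310]
Step 8: x=[7.6231] v=[-6.7471]
Step 9: x=[6.9631] v=[-6.6001]
Step 10: x=[6.3435] v=[-6.1957]
Step 11: x=[5.7885] v=[-5.5497]
Step 12: x=[5.3198] v=[-4.6872]
Step 13: x=[4.9556] v=[-3.6419]
Step 14: x=[4.7101] v=[-2.4546]
Step 15: x=[4.5930] v=[-1.1715]
Step 16: x=[4.6087] v=[0.1572]
First v>=0 after going negative at step 16, time=1.6000

Answer: 1.6000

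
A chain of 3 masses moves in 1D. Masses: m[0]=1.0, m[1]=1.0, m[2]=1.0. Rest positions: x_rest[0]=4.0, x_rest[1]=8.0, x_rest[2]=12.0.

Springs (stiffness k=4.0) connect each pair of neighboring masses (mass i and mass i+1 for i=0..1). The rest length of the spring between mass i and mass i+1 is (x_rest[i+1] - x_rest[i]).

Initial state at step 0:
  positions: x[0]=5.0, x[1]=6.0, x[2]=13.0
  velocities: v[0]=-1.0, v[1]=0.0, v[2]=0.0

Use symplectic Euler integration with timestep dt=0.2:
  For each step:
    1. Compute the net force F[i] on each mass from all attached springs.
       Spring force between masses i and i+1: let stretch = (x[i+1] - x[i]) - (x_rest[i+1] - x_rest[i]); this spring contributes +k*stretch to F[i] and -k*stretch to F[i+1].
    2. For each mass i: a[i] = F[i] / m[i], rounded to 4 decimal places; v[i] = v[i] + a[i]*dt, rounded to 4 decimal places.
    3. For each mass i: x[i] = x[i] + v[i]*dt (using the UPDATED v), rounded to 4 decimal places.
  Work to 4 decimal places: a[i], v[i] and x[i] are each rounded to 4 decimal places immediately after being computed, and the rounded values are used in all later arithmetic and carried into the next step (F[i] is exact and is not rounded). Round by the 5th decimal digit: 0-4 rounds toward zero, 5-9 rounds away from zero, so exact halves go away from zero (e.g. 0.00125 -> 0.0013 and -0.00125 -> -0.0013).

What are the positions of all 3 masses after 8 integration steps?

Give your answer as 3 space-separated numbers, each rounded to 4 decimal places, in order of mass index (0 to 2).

Answer: 4.5444 5.3518 12.5036

Derivation:
Step 0: x=[5.0000 6.0000 13.0000] v=[-1.0000 0.0000 0.0000]
Step 1: x=[4.3200 6.9600 12.5200] v=[-3.4000 4.8000 -2.4000]
Step 2: x=[3.4224 8.3872 11.7904] v=[-4.4880 7.1360 -3.6480]
Step 3: x=[2.6792 9.5645 11.1563] v=[-3.7162 5.8867 -3.1706]
Step 4: x=[2.3976 9.8949 10.9075] v=[-1.4080 1.6519 -1.2440]
Step 5: x=[2.6756 9.1877 11.1367] v=[1.3898 -3.5359 1.1459]
Step 6: x=[3.3555 7.7504 11.6940] v=[3.3995 -7.1864 2.7867]
Step 7: x=[4.0986 6.2409 12.2604] v=[3.7154 -7.5474 2.8318]
Step 8: x=[4.5444 5.3518 12.5036] v=[2.2292 -4.4456 1.2162]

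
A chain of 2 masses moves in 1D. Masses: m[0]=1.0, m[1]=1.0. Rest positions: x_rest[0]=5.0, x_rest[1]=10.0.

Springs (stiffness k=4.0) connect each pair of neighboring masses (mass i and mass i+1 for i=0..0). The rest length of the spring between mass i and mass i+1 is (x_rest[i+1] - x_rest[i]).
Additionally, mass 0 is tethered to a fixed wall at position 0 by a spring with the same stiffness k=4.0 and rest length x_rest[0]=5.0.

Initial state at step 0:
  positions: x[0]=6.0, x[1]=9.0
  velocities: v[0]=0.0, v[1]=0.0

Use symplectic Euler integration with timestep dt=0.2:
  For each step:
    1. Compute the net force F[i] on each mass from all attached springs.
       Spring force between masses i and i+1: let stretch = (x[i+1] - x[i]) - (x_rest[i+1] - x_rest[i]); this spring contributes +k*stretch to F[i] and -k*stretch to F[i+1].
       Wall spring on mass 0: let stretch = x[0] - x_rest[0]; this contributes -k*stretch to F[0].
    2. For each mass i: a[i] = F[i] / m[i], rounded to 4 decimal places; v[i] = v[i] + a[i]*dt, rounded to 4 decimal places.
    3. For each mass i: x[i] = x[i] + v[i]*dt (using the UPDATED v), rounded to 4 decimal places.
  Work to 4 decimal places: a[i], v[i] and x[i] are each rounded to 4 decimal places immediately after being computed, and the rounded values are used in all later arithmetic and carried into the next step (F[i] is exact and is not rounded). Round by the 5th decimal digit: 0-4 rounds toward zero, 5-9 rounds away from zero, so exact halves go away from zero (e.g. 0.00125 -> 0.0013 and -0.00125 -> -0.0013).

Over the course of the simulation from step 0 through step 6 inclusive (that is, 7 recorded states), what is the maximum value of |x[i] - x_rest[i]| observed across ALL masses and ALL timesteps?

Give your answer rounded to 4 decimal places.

Step 0: x=[6.0000 9.0000] v=[0.0000 0.0000]
Step 1: x=[5.5200 9.3200] v=[-2.4000 1.6000]
Step 2: x=[4.7648 9.8320] v=[-3.7760 2.5600]
Step 3: x=[4.0580 10.3332] v=[-3.5341 2.5062]
Step 4: x=[3.7059 10.6304] v=[-1.7603 1.4860]
Step 5: x=[3.8688 10.6197] v=[0.8146 -0.0536]
Step 6: x=[4.4929 10.3288] v=[3.1203 -1.4543]
Max displacement = 1.2941

Answer: 1.2941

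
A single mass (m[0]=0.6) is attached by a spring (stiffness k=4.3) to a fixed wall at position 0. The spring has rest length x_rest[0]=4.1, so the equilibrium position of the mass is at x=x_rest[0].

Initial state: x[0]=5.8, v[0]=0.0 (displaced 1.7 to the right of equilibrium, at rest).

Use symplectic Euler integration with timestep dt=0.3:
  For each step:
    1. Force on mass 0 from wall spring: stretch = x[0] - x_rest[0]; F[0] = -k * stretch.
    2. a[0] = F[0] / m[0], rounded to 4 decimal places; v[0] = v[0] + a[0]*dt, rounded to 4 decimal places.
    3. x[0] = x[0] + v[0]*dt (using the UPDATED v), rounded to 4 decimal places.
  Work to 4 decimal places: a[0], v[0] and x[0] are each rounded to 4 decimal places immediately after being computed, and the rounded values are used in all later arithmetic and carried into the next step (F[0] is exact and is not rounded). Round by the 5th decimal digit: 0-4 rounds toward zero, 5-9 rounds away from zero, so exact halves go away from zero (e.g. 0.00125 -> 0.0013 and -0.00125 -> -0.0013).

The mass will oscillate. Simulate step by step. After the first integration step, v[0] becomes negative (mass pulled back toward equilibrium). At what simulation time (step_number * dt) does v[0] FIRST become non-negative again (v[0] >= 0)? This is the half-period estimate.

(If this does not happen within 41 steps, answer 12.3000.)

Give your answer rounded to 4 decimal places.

Step 0: x=[5.8000] v=[0.0000]
Step 1: x=[4.7035] v=[-3.6550]
Step 2: x=[3.2178] v=[-4.9525]
Step 3: x=[2.3011] v=[-3.0558]
Step 4: x=[2.5446] v=[0.8118]
First v>=0 after going negative at step 4, time=1.2000

Answer: 1.2000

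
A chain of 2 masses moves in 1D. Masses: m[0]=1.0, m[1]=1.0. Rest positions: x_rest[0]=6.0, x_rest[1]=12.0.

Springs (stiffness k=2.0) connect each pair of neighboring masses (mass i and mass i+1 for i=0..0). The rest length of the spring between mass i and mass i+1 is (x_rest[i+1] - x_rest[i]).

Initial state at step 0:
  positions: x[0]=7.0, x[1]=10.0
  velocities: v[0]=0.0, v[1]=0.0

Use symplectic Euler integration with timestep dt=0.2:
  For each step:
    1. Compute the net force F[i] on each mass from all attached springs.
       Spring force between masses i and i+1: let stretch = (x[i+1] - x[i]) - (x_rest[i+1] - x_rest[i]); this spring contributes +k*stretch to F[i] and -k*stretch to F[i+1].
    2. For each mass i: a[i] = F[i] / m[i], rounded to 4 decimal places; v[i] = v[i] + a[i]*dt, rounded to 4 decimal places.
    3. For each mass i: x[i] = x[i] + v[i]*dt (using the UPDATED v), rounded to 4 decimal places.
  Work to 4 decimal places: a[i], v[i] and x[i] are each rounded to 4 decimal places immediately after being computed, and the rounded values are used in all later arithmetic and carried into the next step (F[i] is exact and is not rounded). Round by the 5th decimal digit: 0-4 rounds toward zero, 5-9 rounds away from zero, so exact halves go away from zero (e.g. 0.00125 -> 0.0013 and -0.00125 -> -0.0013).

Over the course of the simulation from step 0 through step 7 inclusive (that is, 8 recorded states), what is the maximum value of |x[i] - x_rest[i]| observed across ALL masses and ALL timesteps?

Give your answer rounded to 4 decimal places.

Step 0: x=[7.0000 10.0000] v=[0.0000 0.0000]
Step 1: x=[6.7600 10.2400] v=[-1.2000 1.2000]
Step 2: x=[6.3184 10.6816] v=[-2.2080 2.2080]
Step 3: x=[5.7459 11.2541] v=[-2.8627 2.8627]
Step 4: x=[5.1340 11.8660] v=[-3.0594 3.0594]
Step 5: x=[4.5807 12.4193] v=[-2.7666 2.7666]
Step 6: x=[4.1745 12.8255] v=[-2.0312 2.0312]
Step 7: x=[3.9803 13.0197] v=[-0.9708 0.9708]
Max displacement = 2.0197

Answer: 2.0197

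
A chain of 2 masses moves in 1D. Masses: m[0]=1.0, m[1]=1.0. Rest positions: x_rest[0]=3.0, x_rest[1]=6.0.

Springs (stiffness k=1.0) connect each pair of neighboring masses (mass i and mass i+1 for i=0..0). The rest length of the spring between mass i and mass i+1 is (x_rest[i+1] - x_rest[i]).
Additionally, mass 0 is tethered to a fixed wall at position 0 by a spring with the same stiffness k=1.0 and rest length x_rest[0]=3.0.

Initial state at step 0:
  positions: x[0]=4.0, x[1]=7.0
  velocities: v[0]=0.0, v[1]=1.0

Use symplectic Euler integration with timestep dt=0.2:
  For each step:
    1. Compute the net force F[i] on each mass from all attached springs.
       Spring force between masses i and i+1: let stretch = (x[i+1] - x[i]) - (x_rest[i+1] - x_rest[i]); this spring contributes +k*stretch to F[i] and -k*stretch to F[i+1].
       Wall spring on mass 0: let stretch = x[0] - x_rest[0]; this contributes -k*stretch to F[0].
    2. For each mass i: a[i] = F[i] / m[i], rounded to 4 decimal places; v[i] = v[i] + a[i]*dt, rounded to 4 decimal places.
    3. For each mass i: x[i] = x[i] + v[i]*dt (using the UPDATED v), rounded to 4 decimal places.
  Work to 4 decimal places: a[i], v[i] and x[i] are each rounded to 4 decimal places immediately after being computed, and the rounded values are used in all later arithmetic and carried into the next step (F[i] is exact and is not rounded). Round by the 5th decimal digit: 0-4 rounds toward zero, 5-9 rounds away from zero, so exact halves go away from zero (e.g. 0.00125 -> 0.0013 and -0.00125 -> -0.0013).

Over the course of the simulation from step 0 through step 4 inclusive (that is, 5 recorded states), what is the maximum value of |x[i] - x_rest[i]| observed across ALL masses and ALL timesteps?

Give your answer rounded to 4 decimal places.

Step 0: x=[4.0000 7.0000] v=[0.0000 1.0000]
Step 1: x=[3.9600 7.2000] v=[-0.2000 1.0000]
Step 2: x=[3.8912 7.3904] v=[-0.3440 0.9520]
Step 3: x=[3.8067 7.5608] v=[-0.4224 0.8522]
Step 4: x=[3.7201 7.7011] v=[-0.4329 0.7014]
Max displacement = 1.7011

Answer: 1.7011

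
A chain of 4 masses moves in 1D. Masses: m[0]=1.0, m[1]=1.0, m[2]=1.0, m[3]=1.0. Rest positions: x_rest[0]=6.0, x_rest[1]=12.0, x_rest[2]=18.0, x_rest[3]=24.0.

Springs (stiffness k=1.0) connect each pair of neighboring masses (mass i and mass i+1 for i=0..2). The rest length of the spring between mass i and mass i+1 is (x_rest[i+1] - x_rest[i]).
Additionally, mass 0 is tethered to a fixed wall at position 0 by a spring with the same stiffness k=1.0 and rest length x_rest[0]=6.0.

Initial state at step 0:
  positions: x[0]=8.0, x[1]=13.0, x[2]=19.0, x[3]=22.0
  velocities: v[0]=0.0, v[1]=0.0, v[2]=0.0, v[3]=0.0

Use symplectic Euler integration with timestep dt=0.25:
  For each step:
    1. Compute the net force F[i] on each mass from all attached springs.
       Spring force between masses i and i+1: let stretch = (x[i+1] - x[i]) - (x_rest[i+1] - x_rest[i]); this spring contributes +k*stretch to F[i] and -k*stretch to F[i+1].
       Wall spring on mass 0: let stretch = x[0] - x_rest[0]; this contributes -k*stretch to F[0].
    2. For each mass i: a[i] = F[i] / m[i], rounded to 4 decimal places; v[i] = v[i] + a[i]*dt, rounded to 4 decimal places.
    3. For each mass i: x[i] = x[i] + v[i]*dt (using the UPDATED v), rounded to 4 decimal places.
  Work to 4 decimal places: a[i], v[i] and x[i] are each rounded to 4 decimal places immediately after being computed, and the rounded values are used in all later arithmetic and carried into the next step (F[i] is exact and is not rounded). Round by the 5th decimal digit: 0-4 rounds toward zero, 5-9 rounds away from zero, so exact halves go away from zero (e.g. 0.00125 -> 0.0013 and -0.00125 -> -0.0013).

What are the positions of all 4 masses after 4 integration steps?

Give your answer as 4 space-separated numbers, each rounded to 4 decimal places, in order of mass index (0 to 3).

Step 0: x=[8.0000 13.0000 19.0000 22.0000] v=[0.0000 0.0000 0.0000 0.0000]
Step 1: x=[7.8125 13.0625 18.8125 22.1875] v=[-0.7500 0.2500 -0.7500 0.7500]
Step 2: x=[7.4649 13.1563 18.4766 22.5391] v=[-1.3906 0.3750 -1.3438 1.4063]
Step 3: x=[7.0064 13.2269 18.0620 23.0118] v=[-1.8340 0.2822 -1.6583 1.8907]
Step 4: x=[6.4988 13.2109 17.6546 23.5501] v=[-2.0305 -0.0642 -1.6296 2.1533]

Answer: 6.4988 13.2109 17.6546 23.5501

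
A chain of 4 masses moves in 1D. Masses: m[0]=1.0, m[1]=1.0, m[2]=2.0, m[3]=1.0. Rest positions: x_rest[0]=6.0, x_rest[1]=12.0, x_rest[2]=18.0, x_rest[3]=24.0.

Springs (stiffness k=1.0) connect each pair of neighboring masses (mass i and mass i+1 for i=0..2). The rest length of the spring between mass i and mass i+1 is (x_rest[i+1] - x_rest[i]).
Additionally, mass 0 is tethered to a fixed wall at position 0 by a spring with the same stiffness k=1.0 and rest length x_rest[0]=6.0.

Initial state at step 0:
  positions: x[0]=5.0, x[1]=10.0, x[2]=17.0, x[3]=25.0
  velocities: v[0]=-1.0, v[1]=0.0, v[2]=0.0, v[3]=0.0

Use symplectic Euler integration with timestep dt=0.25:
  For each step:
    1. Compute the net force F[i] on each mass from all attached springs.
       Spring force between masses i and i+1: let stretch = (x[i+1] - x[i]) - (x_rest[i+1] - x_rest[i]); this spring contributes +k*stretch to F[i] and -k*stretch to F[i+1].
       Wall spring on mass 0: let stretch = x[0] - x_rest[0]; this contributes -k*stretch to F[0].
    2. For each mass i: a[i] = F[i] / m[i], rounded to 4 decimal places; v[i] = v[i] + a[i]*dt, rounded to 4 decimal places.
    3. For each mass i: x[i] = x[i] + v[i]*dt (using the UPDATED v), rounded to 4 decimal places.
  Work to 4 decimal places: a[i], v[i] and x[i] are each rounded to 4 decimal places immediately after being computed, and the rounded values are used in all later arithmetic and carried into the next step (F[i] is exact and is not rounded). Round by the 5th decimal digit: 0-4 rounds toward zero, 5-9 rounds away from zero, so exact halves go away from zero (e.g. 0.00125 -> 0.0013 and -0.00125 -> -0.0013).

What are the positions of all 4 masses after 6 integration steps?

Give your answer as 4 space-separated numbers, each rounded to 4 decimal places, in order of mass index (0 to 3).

Step 0: x=[5.0000 10.0000 17.0000 25.0000] v=[-1.0000 0.0000 0.0000 0.0000]
Step 1: x=[4.7500 10.1250 17.0313 24.8750] v=[-1.0000 0.5000 0.1250 -0.5000]
Step 2: x=[4.5391 10.3457 17.0919 24.6348] v=[-0.8438 0.8828 0.2422 -0.9609]
Step 3: x=[4.4074 10.6251 17.1774 24.2982] v=[-0.5269 1.1177 0.3418 -1.3466]
Step 4: x=[4.3888 10.9255 17.2806 23.8915] v=[-0.0743 1.2014 0.4129 -1.6268]
Step 5: x=[4.5045 11.2145 17.3918 23.4466] v=[0.4627 1.1560 0.4449 -1.7795]
Step 6: x=[4.7580 11.4702 17.4992 22.9983] v=[1.0141 1.0228 0.4296 -1.7932]

Answer: 4.7580 11.4702 17.4992 22.9983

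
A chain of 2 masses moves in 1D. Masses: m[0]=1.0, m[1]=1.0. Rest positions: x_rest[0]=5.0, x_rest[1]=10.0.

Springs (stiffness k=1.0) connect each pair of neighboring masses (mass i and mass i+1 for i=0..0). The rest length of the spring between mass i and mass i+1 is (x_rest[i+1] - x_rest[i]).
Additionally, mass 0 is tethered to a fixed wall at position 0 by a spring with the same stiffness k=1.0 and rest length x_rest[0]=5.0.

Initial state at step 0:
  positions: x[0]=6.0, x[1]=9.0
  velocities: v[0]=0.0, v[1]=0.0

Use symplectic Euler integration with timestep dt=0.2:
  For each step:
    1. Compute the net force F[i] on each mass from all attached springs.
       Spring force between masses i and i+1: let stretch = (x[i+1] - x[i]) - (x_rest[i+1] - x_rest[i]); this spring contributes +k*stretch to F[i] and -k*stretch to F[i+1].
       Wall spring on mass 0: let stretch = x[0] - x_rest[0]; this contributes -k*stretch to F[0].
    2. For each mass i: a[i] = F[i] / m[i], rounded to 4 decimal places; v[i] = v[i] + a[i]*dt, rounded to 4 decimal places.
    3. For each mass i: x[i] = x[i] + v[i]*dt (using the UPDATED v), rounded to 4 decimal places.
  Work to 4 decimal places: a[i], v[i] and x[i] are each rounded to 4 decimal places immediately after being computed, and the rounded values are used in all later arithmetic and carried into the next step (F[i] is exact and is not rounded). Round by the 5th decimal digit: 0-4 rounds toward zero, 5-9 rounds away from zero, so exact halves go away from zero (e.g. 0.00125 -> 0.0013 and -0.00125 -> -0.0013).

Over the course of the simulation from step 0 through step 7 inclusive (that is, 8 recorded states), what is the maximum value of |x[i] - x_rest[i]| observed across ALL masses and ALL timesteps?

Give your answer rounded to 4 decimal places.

Answer: 1.0072

Derivation:
Step 0: x=[6.0000 9.0000] v=[0.0000 0.0000]
Step 1: x=[5.8800 9.0800] v=[-0.6000 0.4000]
Step 2: x=[5.6528 9.2320] v=[-1.1360 0.7600]
Step 3: x=[5.3427 9.4408] v=[-1.5507 1.0442]
Step 4: x=[4.9828 9.6857] v=[-1.7996 1.2246]
Step 5: x=[4.6117 9.9425] v=[-1.8556 1.2840]
Step 6: x=[4.2693 10.1861] v=[-1.7118 1.2178]
Step 7: x=[3.9928 10.3930] v=[-1.3823 1.0344]
Max displacement = 1.0072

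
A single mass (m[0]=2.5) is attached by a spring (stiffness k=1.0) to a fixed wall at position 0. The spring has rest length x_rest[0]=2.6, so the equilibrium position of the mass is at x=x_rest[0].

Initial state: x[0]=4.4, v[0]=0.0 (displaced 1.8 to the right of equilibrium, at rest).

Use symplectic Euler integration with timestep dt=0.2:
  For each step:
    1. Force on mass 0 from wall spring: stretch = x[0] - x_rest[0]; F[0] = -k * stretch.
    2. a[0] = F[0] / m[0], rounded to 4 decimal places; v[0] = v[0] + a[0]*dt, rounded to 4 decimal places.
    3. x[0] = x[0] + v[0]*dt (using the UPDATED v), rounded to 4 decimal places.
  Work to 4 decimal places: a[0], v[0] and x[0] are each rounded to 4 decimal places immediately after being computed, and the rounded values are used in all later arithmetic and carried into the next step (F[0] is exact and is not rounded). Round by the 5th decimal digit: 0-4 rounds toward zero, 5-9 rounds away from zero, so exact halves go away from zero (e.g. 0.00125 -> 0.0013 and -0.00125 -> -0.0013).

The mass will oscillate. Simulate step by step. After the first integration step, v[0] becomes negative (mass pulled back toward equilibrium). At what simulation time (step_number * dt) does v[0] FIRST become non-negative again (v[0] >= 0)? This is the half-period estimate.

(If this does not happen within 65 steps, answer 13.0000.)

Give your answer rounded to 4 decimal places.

Answer: 5.0000

Derivation:
Step 0: x=[4.4000] v=[0.0000]
Step 1: x=[4.3712] v=[-0.1440]
Step 2: x=[4.3141] v=[-0.2857]
Step 3: x=[4.2295] v=[-0.4228]
Step 4: x=[4.1189] v=[-0.5532]
Step 5: x=[3.9840] v=[-0.6747]
Step 6: x=[3.8269] v=[-0.7854]
Step 7: x=[3.6502] v=[-0.8836]
Step 8: x=[3.4567] v=[-0.9676]
Step 9: x=[3.2495] v=[-1.0361]
Step 10: x=[3.0319] v=[-1.0881]
Step 11: x=[2.8074] v=[-1.1227]
Step 12: x=[2.5795] v=[-1.1393]
Step 13: x=[2.3520] v=[-1.1377]
Step 14: x=[2.1284] v=[-1.1179]
Step 15: x=[1.9124] v=[-1.0802]
Step 16: x=[1.7074] v=[-1.0252]
Step 17: x=[1.5166] v=[-0.9538]
Step 18: x=[1.3432] v=[-0.8671]
Step 19: x=[1.1899] v=[-0.7666]
Step 20: x=[1.0591] v=[-0.6538]
Step 21: x=[0.9530] v=[-0.5305]
Step 22: x=[0.8733] v=[-0.3987]
Step 23: x=[0.8212] v=[-0.2606]
Step 24: x=[0.7975] v=[-0.1183]
Step 25: x=[0.8027] v=[0.0259]
First v>=0 after going negative at step 25, time=5.0000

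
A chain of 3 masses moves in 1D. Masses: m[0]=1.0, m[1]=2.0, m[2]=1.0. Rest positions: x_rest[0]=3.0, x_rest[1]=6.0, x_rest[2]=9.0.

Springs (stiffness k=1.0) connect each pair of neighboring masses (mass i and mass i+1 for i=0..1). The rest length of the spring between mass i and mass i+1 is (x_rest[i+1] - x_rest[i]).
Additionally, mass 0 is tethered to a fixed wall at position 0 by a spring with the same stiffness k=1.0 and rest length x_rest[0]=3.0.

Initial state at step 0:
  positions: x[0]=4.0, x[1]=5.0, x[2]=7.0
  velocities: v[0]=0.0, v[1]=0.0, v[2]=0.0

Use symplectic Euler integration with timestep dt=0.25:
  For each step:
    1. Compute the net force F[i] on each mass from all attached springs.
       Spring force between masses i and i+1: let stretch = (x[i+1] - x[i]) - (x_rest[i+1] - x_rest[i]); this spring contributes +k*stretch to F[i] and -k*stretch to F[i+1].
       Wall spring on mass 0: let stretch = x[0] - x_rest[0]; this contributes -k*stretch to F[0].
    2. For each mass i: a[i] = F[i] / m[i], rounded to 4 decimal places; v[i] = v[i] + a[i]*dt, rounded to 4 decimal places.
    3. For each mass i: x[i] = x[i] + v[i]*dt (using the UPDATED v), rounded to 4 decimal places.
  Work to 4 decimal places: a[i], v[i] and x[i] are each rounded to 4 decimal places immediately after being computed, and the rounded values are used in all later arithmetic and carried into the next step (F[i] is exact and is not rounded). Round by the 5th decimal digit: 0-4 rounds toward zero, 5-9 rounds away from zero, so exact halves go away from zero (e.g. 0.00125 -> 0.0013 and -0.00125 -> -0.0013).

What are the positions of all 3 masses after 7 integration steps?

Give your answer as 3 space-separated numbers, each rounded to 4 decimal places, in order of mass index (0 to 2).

Step 0: x=[4.0000 5.0000 7.0000] v=[0.0000 0.0000 0.0000]
Step 1: x=[3.8125 5.0313 7.0625] v=[-0.7500 0.1250 0.2500]
Step 2: x=[3.4629 5.0880 7.1856] v=[-1.3984 0.2266 0.4922]
Step 3: x=[2.9984 5.1594 7.3651] v=[-1.8579 0.2857 0.7178]
Step 4: x=[2.4816 5.2322 7.5942] v=[-2.0673 0.2913 0.9164]
Step 5: x=[1.9816 5.2929 7.8632] v=[-2.0001 0.2427 1.0759]
Step 6: x=[1.5647 5.3304 8.1590] v=[-1.6677 0.1501 1.1833]
Step 7: x=[1.2853 5.3387 8.4656] v=[-1.1175 0.0330 1.2262]

Answer: 1.2853 5.3387 8.4656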